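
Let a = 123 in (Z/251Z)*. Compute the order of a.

The order of 123 must divide p − 1 = 250 = 2 · 5^3.
Divisors: 1, 2, 5, 10, 25, 50, 125, 250.
Check each in increasing order: 123^1 ≡ 123;  123^2 ≡ 69;  123^5 ≡ 20;  123^10 ≡ 149;  123^25 ≡ 1.
Smallest exponent giving 1 is 25.

25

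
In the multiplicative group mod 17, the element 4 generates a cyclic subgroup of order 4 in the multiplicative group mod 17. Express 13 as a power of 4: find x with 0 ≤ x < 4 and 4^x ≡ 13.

3

Successive powers of 4 modulo 17:
  4^0=1  4^1=4  4^2=16  4^3=13
So 4^3 ≡ 13 (mod 17), giving x = 3.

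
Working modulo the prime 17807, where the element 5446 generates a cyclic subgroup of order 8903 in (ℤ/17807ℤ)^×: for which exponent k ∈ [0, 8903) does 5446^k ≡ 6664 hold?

Baby-step giant-step with m = ceil(sqrt(8903)) = 95.
Baby table (5446^j mod 17807 for j=0..94):
  0:1  1:5446  2:10261  3:3040  4:13137  5:13383  6:17574  7:13186
  8:13132  9:3960  10:1883  11:15793  12:868  13:8273  14:3048  15:3284
  16:6436  17:6280  18:11440  19:13354  20:2096  21:529  22:14007  23:14741
  24:5530  25:4743  26:10228  27:1392  28:12857  29:2098  30:11421  31:16722
  32:3014  33:13997  34:13702  35:9762  36:9957  37:3507  38:10018  39:15187
  40:12694  41:4750  42:12736  43:1991  44:16330  45:5022  46:16067  47:15091
  48:6281  49:16886  50:5808  51:5136  52:13666  53:9583  54:14508  55:909
  56:68  57:14188  58:3275  59:10843  60:2966  61:1887  62:1963  63:6298
  64:2626  65:2175  66:3395  67:5504  68:5603  69:10547  70:11387  71:9628
  72:10280  73:17479  74:12219  75:17722  76:72  77:358  78:8705  79:5196
  80:2093  81:1998  82:1031  83:5621  84:1733  85:208  86:10927  87:15255
  88:9075  89:8025  90:5772  91:4957  92:410  93:6985  94:4558
Giant step factor: 5446^(-95) ≡ 16422 (mod 17807).
Scan 6664·16422^i mod 17807 for i = 0, 1, …:
  i=0: 6664   i=1: 12193   i=2: 11538   i=3: 10556
  i=4: 17294   i=5: 16032   i=6: 1009   i=7: 9288
  i=8: 10581   i=9: 476     …   i=81: 13310
  i=82: 13702
Match at i=82, j=34: k = 82·95 + 34 = 7824.

7824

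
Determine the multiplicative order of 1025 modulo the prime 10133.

10132

The order of 1025 must divide p − 1 = 10132 = 2^2 · 17 · 149.
Divisors: 1, 2, 4, 17, 34, 68, 149, 298, 596, 2533, 5066, 10132.
Check each in increasing order: 1025^1 ≡ 1025;  1025^2 ≡ 6926;  1025^4 ≡ 9987;  1025^17 ≡ 10074;  1025^34 ≡ 3481;  1025^68 ≡ 8426;  1025^149 ≡ 3405;  1025^298 ≡ 1873;  1025^596 ≡ 2111;  1025^2533 ≡ 8375;  1025^5066 ≡ 10132;  1025^10132 ≡ 1.
Smallest exponent giving 1 is 10132.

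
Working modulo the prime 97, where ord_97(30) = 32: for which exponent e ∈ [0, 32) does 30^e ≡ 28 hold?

Successive powers of 30 modulo 97:
  30^0=1  30^1=30  30^2=27  30^3=34  30^4=50  30^5=45
  30^6=89  30^7=51  30^8=75  30^9=19  30^10=85  30^11=28
So 30^11 ≡ 28 (mod 97), giving e = 11.

11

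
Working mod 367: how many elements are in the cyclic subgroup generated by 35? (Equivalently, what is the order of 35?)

122

The order of 35 must divide p − 1 = 366 = 2 · 3 · 61.
Divisors: 1, 2, 3, 6, 61, 122, 183, 366.
Check each in increasing order: 35^1 ≡ 35;  35^2 ≡ 124;  35^3 ≡ 303;  35^6 ≡ 59;  35^61 ≡ 366;  35^122 ≡ 1.
Smallest exponent giving 1 is 122.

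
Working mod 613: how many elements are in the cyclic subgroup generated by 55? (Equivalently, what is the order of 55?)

The order of 55 must divide p − 1 = 612 = 2^2 · 3^2 · 17.
Divisors: 1, 2, 3, 4, 6, 9, 12, 17, 18, 34, 36, 51, 68, 102, 153, 204, 306, 612.
Check each in increasing order: 55^1 ≡ 55;  55^2 ≡ 573;  55^3 ≡ 252;  55^4 ≡ 374;  55^6 ≡ 365;  55^9 ≡ 30;  55^12 ≡ 204;  55^17 ≡ 295;  55^18 ≡ 287;  55^34 ≡ 592;  55^36 ≡ 227;  55^51 ≡ 548;  55^68 ≡ 441;  55^102 ≡ 547;  55^153 ≡ 612;  55^204 ≡ 65;  55^306 ≡ 1.
Smallest exponent giving 1 is 306.

306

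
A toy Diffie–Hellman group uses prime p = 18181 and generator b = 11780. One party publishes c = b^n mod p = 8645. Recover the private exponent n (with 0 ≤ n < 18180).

14679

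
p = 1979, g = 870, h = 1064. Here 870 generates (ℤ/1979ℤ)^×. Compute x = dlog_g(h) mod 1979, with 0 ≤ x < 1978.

1065

Baby-step giant-step with m = ceil(sqrt(1978)) = 45.
Baby table (870^j mod 1979 for j=0..44):
  0:1  1:870  2:922  3:645  4:1093  5:990  6:435  7:461
  8:1312  9:1536  10:495  11:1207  12:1220  13:656  14:768  15:1237
  16:1593  17:610  18:328  19:384  20:1608  21:1786  22:305  23:164
  24:192  25:804  26:893  27:1142  28:82  29:96  30:402  31:1436
  32:571  33:41  34:48  35:201  36:718  37:1275  38:1010  39:24
  40:1090  41:359  42:1627  43:505  44:12
Giant step factor: 870^(-45) ≡ 512 (mod 1979).
Scan 1064·512^i mod 1979 for i = 0, 1, …:
  i=0: 1064   i=1: 543   i=2: 956   i=3: 659
  i=4: 978   i=5: 49   i=6: 1340   i=7: 1346
  i=8: 460   i=9: 19     …   i=22: 1400
  i=23: 402
Match at i=23, j=30: x = 23·45 + 30 = 1065.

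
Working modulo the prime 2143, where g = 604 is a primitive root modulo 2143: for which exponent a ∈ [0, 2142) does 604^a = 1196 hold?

568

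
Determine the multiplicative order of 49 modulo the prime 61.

The order of 49 must divide p − 1 = 60 = 2^2 · 3 · 5.
Divisors: 1, 2, 3, 4, 5, 6, 10, 12, 15, 20, 30, 60.
Check each in increasing order: 49^1 ≡ 49;  49^2 ≡ 22;  49^3 ≡ 41;  49^4 ≡ 57;  49^5 ≡ 48;  49^6 ≡ 34;  49^10 ≡ 47;  49^12 ≡ 58;  49^15 ≡ 60;  49^20 ≡ 13;  49^30 ≡ 1.
Smallest exponent giving 1 is 30.

30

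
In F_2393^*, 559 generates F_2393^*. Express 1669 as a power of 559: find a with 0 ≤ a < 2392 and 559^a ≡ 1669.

1171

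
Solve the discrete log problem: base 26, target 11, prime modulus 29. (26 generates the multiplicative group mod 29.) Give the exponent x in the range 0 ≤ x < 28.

Successive powers of 26 modulo 29:
  26^0=1  26^1=26  26^2=9  26^3=2  26^4=23  26^5=18
  26^6=4  26^7=17  26^8=7  26^9=8  26^10=5  26^11=14
  26^12=16  26^13=10  26^14=28  26^15=3  26^16=20  26^17=27
  26^18=6  26^19=11
So 26^19 ≡ 11 (mod 29), giving x = 19.

19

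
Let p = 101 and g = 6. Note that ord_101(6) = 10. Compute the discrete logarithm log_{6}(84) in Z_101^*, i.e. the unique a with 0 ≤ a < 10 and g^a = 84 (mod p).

Successive powers of 6 modulo 101:
  6^0=1  6^1=6  6^2=36  6^3=14  6^4=84
So 6^4 ≡ 84 (mod 101), giving a = 4.

4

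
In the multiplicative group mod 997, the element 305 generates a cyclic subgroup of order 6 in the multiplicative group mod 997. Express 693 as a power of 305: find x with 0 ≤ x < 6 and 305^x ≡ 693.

5

Successive powers of 305 modulo 997:
  305^0=1  305^1=305  305^2=304  305^3=996  305^4=692  305^5=693
So 305^5 ≡ 693 (mod 997), giving x = 5.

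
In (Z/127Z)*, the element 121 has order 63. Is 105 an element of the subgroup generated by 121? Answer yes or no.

no

105 ∈ ⟨121⟩ iff 105^63 ≡ 1 (mod 127), since |⟨121⟩| = 63.
105^63 mod 127 = 126.
Since 126 ≠ 1, 105 does not lie in the subgroup.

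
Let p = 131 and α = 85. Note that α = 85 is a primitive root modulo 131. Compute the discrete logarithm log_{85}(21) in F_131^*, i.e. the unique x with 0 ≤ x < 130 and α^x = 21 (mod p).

Baby-step giant-step with m = ceil(sqrt(130)) = 12.
Baby table (85^j mod 131 for j=0..11):
  0:1  1:85  2:20  3:128  4:7  5:71  6:9  7:110
  8:49  9:104  10:63  11:115
Giant step factor: 85^(-12) ≡ 55 (mod 131).
Scan 21·55^i mod 131 for i = 0, 1, …:
  i=0: 21   i=1: 107   i=2: 121   i=3: 105
  i=4: 11   i=5: 81   i=6: 1
Match at i=6, j=0: x = 6·12 + 0 = 72.

72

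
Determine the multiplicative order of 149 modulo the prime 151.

30

The order of 149 must divide p − 1 = 150 = 2 · 3 · 5^2.
Divisors: 1, 2, 3, 5, 6, 10, 15, 25, 30, 50, 75, 150.
Check each in increasing order: 149^1 ≡ 149;  149^2 ≡ 4;  149^3 ≡ 143;  149^5 ≡ 119;  149^6 ≡ 64;  149^10 ≡ 118;  149^15 ≡ 150;  149^25 ≡ 33;  149^30 ≡ 1.
Smallest exponent giving 1 is 30.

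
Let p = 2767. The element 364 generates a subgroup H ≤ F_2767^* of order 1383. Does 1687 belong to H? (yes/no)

1687 ∈ ⟨364⟩ iff 1687^1383 ≡ 1 (mod 2767), since |⟨364⟩| = 1383.
1687^1383 mod 2767 = 2766.
Since 2766 ≠ 1, 1687 does not lie in the subgroup.

no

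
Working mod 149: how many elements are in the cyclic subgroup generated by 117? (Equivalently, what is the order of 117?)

148

The order of 117 must divide p − 1 = 148 = 2^2 · 37.
Divisors: 1, 2, 4, 37, 74, 148.
Check each in increasing order: 117^1 ≡ 117;  117^2 ≡ 130;  117^4 ≡ 63;  117^37 ≡ 44;  117^74 ≡ 148;  117^148 ≡ 1.
Smallest exponent giving 1 is 148.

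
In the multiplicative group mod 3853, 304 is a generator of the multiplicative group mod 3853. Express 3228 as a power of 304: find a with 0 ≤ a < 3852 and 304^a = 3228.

2094

Baby-step giant-step with m = ceil(sqrt(3852)) = 63.
Baby table (304^j mod 3853 for j=0..62):
  0:1  1:304  2:3797  3:2241  4:3136  5:1653  6:1622  7:3757
  8:1640  9:1523  10:632  11:3331  12:3138  13:2261  14:1510  15:533
  16:206  17:976  18:23  19:3139  20:2565  21:1454  22:2774  23:3342
  24:2629  25:1645  26:3043  27:352  28:2977  29:3406  30:2820  31:1914
  32:53  33:700  34:885  35:3183  36:529  37:2843  38:1200  39:2618
  40:2154  41:3659  42:2672  43:3158  44:635  45:390  46:2970  47:1278
  48:3212  49:1639  50:1219  51:688  52:1090  53:2  54:608  55:3741
  56:629  57:2419  58:3306  59:3244  60:3661  61:3280  62:3046
Giant step factor: 304^(-63) ≡ 2716 (mod 3853).
Scan 3228·2716^i mod 3853 for i = 0, 1, …:
  i=0: 3228   i=1: 1673   i=2: 1181   i=3: 1900
  i=4: 1233   i=5: 571   i=6: 1930   i=7: 1800
  i=8: 3196   i=9: 3380     …   i=32: 3290
  i=33: 533
Match at i=33, j=15: a = 33·63 + 15 = 2094.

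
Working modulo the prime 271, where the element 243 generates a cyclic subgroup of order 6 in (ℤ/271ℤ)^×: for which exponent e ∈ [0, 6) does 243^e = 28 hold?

4

Successive powers of 243 modulo 271:
  243^0=1  243^1=243  243^2=242  243^3=270  243^4=28
So 243^4 ≡ 28 (mod 271), giving e = 4.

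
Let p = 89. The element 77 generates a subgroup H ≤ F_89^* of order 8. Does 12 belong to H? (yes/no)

⟨77⟩ has order 8; its elements mod 89 are {1, 12, 34, 37, 52, 55, 77, 88}.
12 is in this set.

yes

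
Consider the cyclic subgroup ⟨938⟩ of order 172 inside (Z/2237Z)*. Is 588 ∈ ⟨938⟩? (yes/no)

588 ∈ ⟨938⟩ iff 588^172 ≡ 1 (mod 2237), since |⟨938⟩| = 172.
588^172 mod 2237 = 1056.
Since 1056 ≠ 1, 588 does not lie in the subgroup.

no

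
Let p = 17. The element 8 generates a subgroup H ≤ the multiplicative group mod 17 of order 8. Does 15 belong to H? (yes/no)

yes

15 ∈ ⟨8⟩ iff 15^8 ≡ 1 (mod 17), since |⟨8⟩| = 8.
15^8 mod 17 = 1.
Since 1 = 1, 15 lies in the subgroup.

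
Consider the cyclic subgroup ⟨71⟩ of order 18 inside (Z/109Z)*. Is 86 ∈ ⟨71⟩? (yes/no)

no

⟨71⟩ has order 18; its elements mod 109 are {1, 4, 16, 27, 34, 38, 43, 45, 46, 63, 64, 66, 71, 75, 82, 93, 105, 108}.
86 is not in this set.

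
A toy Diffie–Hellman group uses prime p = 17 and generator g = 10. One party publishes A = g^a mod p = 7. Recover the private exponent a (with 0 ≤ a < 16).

9

Successive powers of 10 modulo 17:
  10^0=1  10^1=10  10^2=15  10^3=14  10^4=4  10^5=6
  10^6=9  10^7=5  10^8=16  10^9=7
So 10^9 ≡ 7 (mod 17), giving a = 9.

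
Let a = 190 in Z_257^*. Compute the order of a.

The order of 190 must divide p − 1 = 256 = 2^8.
Divisors: 1, 2, 4, 8, 16, 32, 64, 128, 256.
Check each in increasing order: 190^1 ≡ 190;  190^2 ≡ 120;  190^4 ≡ 8;  190^8 ≡ 64;  190^16 ≡ 241;  190^32 ≡ 256;  190^64 ≡ 1.
Smallest exponent giving 1 is 64.

64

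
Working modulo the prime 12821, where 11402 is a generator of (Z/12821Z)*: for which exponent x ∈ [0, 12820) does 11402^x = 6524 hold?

Baby-step giant-step with m = ceil(sqrt(12820)) = 114.
Baby table (11402^j mod 12821 for j=0..113):
  0:1  1:11402  2:664  3:6538  4:4982  5:7734  6:230  7:6976
  8:11689  9:3683  10:4791  11:9522  12:1616  13:1855  14:8881  15:904
  16:12145  17:10490  18:12692  19:3557  20:4091  21:2784  22:11193  23:2352
  24:8793  25:10387  26:4997  27:12091  28:10190  29:2478  30:9493  31:4304
  32:8241  33:11594  34:10278  35:5816  36:3820  37:2703  38:10743  39:12673
  40:4876  41:4296  42:6772  43:6282  44:9258  45:4423  46:6053  47:863
  48:6219  49:8908  50:1054  51:4431  52:7522  53:6175  54:7239  55:10301
  56:11642  57:6271  58:12046  59:9940  60:11061  61:10166  62:10892  63:6378
  64:1244  65:4062  66:5472  67:4758  68:5065  69:5346  70:4058  71:11148
  72:2102  73:4555  74:11060  75:11585  76:10228  77:12661  78:9083  79:9149
  80:5242  81:10603  82:6197  83:1663  84:12088  85:1626  86:486  87:2700
  88:2179  89:10681  90:10904  91:2171  92:9212  93:5592  94:1151  95:7819
  96:7825  97:12132  98:3295  99:4060  100:8310  101:3430  102:4810  103:8203
  104:1411  105:10688  106:971  107:6819  108:3694  109:2003  110:4005  111:9429
  112:5373  113:4208
Giant step factor: 11402^(-114) ≡ 2326 (mod 12821).
Scan 6524·2326^i mod 12821 for i = 0, 1, …:
  i=0: 6524   i=1: 7581   i=2: 4531   i=3: 244
  i=4: 3420   i=5: 5900   i=6: 4930   i=7: 5206
  i=8: 6132   i=9: 6080     …   i=28: 1654
  i=29: 904
Match at i=29, j=15: x = 29·114 + 15 = 3321.

3321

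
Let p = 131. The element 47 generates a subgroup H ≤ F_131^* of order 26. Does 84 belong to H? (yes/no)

yes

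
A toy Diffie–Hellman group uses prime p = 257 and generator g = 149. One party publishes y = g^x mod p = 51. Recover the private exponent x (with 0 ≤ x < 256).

243

Baby-step giant-step with m = ceil(sqrt(256)) = 16.
Baby table (149^j mod 257 for j=0..15):
  0:1  1:149  2:99  3:102  4:35  5:75  6:124  7:229
  8:197  9:55  10:228  11:48  12:213  13:126  14:13  15:138
Giant step factor: 149^(-16) ≡ 129 (mod 257).
Scan 51·129^i mod 257 for i = 0, 1, …:
  i=0: 51   i=1: 154   i=2: 77   i=3: 167
  i=4: 212   i=5: 106   i=6: 53   i=7: 155
  i=8: 206   i=9: 103     …   i=14: 204
  i=15: 102
Match at i=15, j=3: x = 15·16 + 3 = 243.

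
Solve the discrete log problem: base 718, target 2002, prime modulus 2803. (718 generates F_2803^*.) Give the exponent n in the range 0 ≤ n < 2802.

2209

Baby-step giant-step with m = ceil(sqrt(2802)) = 53.
Baby table (718^j mod 2803 for j=0..52):
  0:1  1:718  2:2575  3:1673  4:1530  5:2567  6:1535  7:551
  8:395  9:507  10:2439  11:2130  12:1705  13:2082  14:877  15:1814
  16:1860  17:1252  18:1976  19:450  20:755  21:1111  22:1646  23:1765
  24:314  25:1212  26:1286  27:1161  28:1107  29:1577  30:2677  31:2031
  32:698  33:2230  34:627  35:1706  36:2800  37:649  38:684  39:587
  40:1016  41:708  42:1001  43:1150  44:1618  45:1282  46:1092  47:2019
  48:491  49:2163  50:172  51:164  52:26
Giant step factor: 718^(-53) ≡ 50 (mod 2803).
Scan 2002·50^i mod 2803 for i = 0, 1, …:
  i=0: 2002   i=1: 1995   i=2: 1645   i=3: 963
  i=4: 499   i=5: 2526   i=6: 165   i=7: 2644
  i=8: 459   i=9: 526     …   i=40: 56
  i=41: 2800
Match at i=41, j=36: n = 41·53 + 36 = 2209.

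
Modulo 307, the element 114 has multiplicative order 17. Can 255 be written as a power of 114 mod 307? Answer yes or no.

no

⟨114⟩ has order 17; its elements mod 307 are {1, 9, 24, 64, 81, 102, 105, 114, 115, 216, 235, 269, 272, 273, 280, 299, 304}.
255 is not in this set.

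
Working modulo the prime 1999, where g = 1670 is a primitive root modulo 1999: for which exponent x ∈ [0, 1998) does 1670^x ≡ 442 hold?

Baby-step giant-step with m = ceil(sqrt(1998)) = 45.
Baby table (1670^j mod 1999 for j=0..44):
  0:1  1:1670  2:295  3:896  4:1068  5:452  6:1217  7:1406
  8:1194  9:977  10:406  11:359  12:1829  13:1957  14:1824  15:1603
  16:349  17:1121  18:1006  19:860  20:918  21:1826  22:945  23:939
  24:914  25:1143  26:1764  27:1353  28:640  29:1334  30:894  31:1726
  32:1861  33:1424  34:1269  35:290  36:542  37:1592  38:1969  39:1874
  40:1145  41:1106  42:1943  43:433  44:1471
Giant step factor: 1670^(-45) ≡ 726 (mod 1999).
Scan 442·726^i mod 1999 for i = 0, 1, …:
  i=0: 442   i=1: 1052   i=2: 134   i=3: 1332
  i=4: 1515   i=5: 440   i=6: 1599   i=7: 1454
  i=8: 132   i=9: 1879     …   i=19: 1166
  i=20: 939
Match at i=20, j=23: x = 20·45 + 23 = 923.

923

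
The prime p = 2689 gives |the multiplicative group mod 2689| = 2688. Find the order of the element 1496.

The order of 1496 must divide p − 1 = 2688 = 2^7 · 3 · 7.
Divisors: 1, 2, 3, 4, 6, 7, 8, 12, 14, 16, 21, 24, 28, 32, 42, 48, 56, 64, 84, 96, 112, 128, 168, 192, 224, 336, 384, 448, 672, 896, 1344, 2688.
Check each in increasing order: 1496^1 ≡ 1496;  1496^2 ≡ 768;  1496^3 ≡ 725;  1496^4 ≡ 933;  1496^6 ≡ 1270;  1496^7 ≡ 1486;  1496^8 ≡ 1942;  1496^12 ≡ 2189;  1496^14 ≡ 527;  1496^16 ≡ 1386;  1496^21 ≡ 623;  1496^24 ≡ 2612;  1496^28 ≡ 762;  1496^32 ≡ 1050;  1496^42 ≡ 913;  1496^48 ≡ 551;  1496^56 ≡ 2509;  1496^64 ≡ 10;  1496^84 ≡ 2668;  1496^96 ≡ 2433;  1496^112 ≡ 132;  1496^128 ≡ 100;  1496^168 ≡ 441;  1496^192 ≡ 1000;  1496^224 ≡ 1290;  1496^336 ≡ 873;  1496^384 ≡ 2381;  1496^448 ≡ 2298;  1496^672 ≡ 1142;  1496^896 ≡ 2297;  1496^1344 ≡ 2688;  1496^2688 ≡ 1.
Smallest exponent giving 1 is 2688.

2688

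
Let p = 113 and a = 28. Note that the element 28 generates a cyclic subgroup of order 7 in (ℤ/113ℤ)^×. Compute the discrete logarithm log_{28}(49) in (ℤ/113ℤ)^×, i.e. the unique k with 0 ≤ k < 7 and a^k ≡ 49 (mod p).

4

Successive powers of 28 modulo 113:
  28^0=1  28^1=28  28^2=106  28^3=30  28^4=49
So 28^4 ≡ 49 (mod 113), giving k = 4.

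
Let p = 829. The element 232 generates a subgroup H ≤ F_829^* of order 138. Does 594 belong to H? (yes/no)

no

594 ∈ ⟨232⟩ iff 594^138 ≡ 1 (mod 829), since |⟨232⟩| = 138.
594^138 mod 829 = 126.
Since 126 ≠ 1, 594 does not lie in the subgroup.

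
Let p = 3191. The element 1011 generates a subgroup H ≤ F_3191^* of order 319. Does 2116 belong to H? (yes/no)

yes

2116 ∈ ⟨1011⟩ iff 2116^319 ≡ 1 (mod 3191), since |⟨1011⟩| = 319.
2116^319 mod 3191 = 1.
Since 1 = 1, 2116 lies in the subgroup.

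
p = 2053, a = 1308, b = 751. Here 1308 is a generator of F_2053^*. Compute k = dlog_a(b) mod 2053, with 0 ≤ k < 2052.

1461

Baby-step giant-step with m = ceil(sqrt(2052)) = 46.
Baby table (1308^j mod 2053 for j=0..45):
  0:1  1:1308  2:715  3:1105  4:28  5:1723  6:1543  7:145
  8:784  9:1025  10:91  11:2007  12:1422  13:2011  14:495  15:765
  16:809  17:877  18:1542  19:890  20:69  21:1973  22:63  23:284
  24:1932  25:1866  26:1764  27:1793  28:718  29:923  30:120  31:932
  32:1627  33:1208  34:1307  35:1460  36:390  37:976  38:1695  39:1873
  40:655  41:639  42:241  43:1119  44:1916  45:1468
Giant step factor: 1308^(-46) ≡ 725 (mod 2053).
Scan 751·725^i mod 2053 for i = 0, 1, …:
  i=0: 751   i=1: 430   i=2: 1747   i=3: 1927
  i=4: 1035   i=5: 1030   i=6: 1511   i=7: 1226
  i=8: 1954   i=9: 80     …   i=30: 1786
  i=31: 1460
Match at i=31, j=35: k = 31·46 + 35 = 1461.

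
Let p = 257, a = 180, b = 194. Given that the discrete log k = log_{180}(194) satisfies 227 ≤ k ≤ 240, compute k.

Compute 180^227 mod 257 = 147, then multiply by 180 repeatedly:
  180^227=147  180^228=246  180^229=76  180^230=59  180^231=83
  180^232=34  180^233=209  180^234=98  180^235=164  180^236=222
  180^237=125  180^238=141  180^239=194
Found 194 at exponent 239.

239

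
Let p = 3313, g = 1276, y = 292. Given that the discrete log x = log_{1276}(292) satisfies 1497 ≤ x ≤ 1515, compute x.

Compute 1276^1497 mod 3313 = 292, then multiply by 1276 repeatedly:
  1276^1497=292
Found 292 at exponent 1497.

1497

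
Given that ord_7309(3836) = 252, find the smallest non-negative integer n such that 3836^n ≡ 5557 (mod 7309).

91

Baby-step giant-step with m = ceil(sqrt(252)) = 16.
Baby table (3836^j mod 7309 for j=0..15):
  0:1  1:3836  2:1879  3:1170  4:394  5:5730  6:2117  7:513
  8:1747  9:6448  10:872  11:4779  12:1272  13:4289  14:45  15:4513
Giant step factor: 3836^(-16) ≡ 5837 (mod 7309).
Scan 5557·5837^i mod 7309 for i = 0, 1, …:
  i=0: 5557   i=1: 6176   i=2: 1324   i=3: 2575
  i=4: 2971   i=5: 4779
Match at i=5, j=11: n = 5·16 + 11 = 91.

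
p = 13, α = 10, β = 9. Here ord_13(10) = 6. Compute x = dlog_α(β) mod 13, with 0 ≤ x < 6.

Successive powers of 10 modulo 13:
  10^0=1  10^1=10  10^2=9
So 10^2 ≡ 9 (mod 13), giving x = 2.

2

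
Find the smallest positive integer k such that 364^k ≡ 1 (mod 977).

976

The order of 364 must divide p − 1 = 976 = 2^4 · 61.
Divisors: 1, 2, 4, 8, 16, 61, 122, 244, 488, 976.
Check each in increasing order: 364^1 ≡ 364;  364^2 ≡ 601;  364^4 ≡ 688;  364^8 ≡ 476;  364^16 ≡ 889;  364^61 ≡ 357;  364^122 ≡ 439;  364^244 ≡ 252;  364^488 ≡ 976;  364^976 ≡ 1.
Smallest exponent giving 1 is 976.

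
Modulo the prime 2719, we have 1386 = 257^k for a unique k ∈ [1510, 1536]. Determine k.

1524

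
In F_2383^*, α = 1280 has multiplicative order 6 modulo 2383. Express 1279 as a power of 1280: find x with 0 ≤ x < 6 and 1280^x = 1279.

Successive powers of 1280 modulo 2383:
  1280^0=1  1280^1=1280  1280^2=1279
So 1280^2 ≡ 1279 (mod 2383), giving x = 2.

2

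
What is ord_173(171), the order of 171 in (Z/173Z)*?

172

The order of 171 must divide p − 1 = 172 = 2^2 · 43.
Divisors: 1, 2, 4, 43, 86, 172.
Check each in increasing order: 171^1 ≡ 171;  171^2 ≡ 4;  171^4 ≡ 16;  171^43 ≡ 93;  171^86 ≡ 172;  171^172 ≡ 1.
Smallest exponent giving 1 is 172.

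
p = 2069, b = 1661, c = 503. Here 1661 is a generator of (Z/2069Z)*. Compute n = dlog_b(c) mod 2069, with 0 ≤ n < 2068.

1381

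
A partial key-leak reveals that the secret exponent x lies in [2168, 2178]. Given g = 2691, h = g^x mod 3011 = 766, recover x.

Compute 2691^2168 mod 3011 = 404, then multiply by 2691 repeatedly:
  2691^2168=404  2691^2169=193  2691^2170=1471  2691^2171=2007  2691^2172=2114
  2691^2173=995  2691^2174=766
Found 766 at exponent 2174.

2174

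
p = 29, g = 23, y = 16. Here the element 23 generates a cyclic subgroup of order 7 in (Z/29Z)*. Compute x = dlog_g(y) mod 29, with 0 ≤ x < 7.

Successive powers of 23 modulo 29:
  23^0=1  23^1=23  23^2=7  23^3=16
So 23^3 ≡ 16 (mod 29), giving x = 3.

3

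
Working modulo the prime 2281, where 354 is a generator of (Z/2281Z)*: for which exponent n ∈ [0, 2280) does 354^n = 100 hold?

260

Baby-step giant-step with m = ceil(sqrt(2280)) = 48.
Baby table (354^j mod 2281 for j=0..47):
  0:1  1:354  2:2142  3:976  4:1073  5:1196  6:1399  7:269
  8:1705  9:1386  10:229  11:1231  12:103  13:2247  14:1650  15:164
  16:1031  17:14  18:394  19:335  20:2259  21:1336  22:777  23:1338
  24:1485  25:1060  26:1156  27:925  28:1267  29:1442  30:1805  31:290
  32:15  33:748  34:196  35:954  36:128  37:1973  38:456  39:1754
  40:484  41:261  42:1154  43:217  44:1545  45:1771  46:1940  47:179
Giant step factor: 354^(-48) ≡ 2022 (mod 2281).
Scan 100·2022^i mod 2281 for i = 0, 1, …:
  i=0: 100   i=1: 1472   i=2: 1960   i=3: 1023
  i=4: 1920   i=5: 2259
Match at i=5, j=20: n = 5·48 + 20 = 260.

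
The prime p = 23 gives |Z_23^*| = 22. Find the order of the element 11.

The order of 11 must divide p − 1 = 22 = 2 · 11.
Divisors: 1, 2, 11, 22.
Check each in increasing order: 11^1 ≡ 11;  11^2 ≡ 6;  11^11 ≡ 22;  11^22 ≡ 1.
Smallest exponent giving 1 is 22.

22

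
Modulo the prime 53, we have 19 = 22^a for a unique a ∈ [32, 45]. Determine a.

Compute 22^32 mod 53 = 28, then multiply by 22 repeatedly:
  22^32=28  22^33=33  22^34=37  22^35=19
Found 19 at exponent 35.

35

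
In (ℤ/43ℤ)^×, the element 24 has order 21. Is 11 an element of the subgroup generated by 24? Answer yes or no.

yes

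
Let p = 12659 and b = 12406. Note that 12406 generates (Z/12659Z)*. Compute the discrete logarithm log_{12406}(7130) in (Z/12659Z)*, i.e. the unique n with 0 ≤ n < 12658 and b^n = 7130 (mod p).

Baby-step giant-step with m = ceil(sqrt(12658)) = 113.
Baby table (12406^j mod 12659 for j=0..112):
  0:1  1:12406  2:714  3:9243  4:3436  5:4163  6:10117  7:10176
  8:7908  9:12057  10:398  11:578  12:5674  13:7604  14:356  15:11204
  16:1004  17:11827  18:7952  19:925  20:6496  21:2182  22:4950  23:891
  24:2439  25:3224  26:7163  27:10657  28:146  29:1039  30:2972  31:7624
  32:7955  33:166  34:8638  35:4593  36:2599  37:721  38:7472  39:8434
  40:5569  41:8851  42:1340  43:2773  44:7335  45:5118  46:9023  47:8460
  48:11650  49:2097  50:1137  51:3496  52:1642  53:2321  54:7760  55:11524
  56:8657  57:12445  58:3506  59:11771  60:9461  61:11577  62:7907  63:12310
  64:12343  65:3994  66:2238  67:3441  68:2898  69:1028  70:5755  71:12429
  72:7554  73:347  74:822  75:7237  76:4594  77:2346  78:1435  79:4056
  80:11870  81:9732  82:6309  83:11516  84:10681  85:6733  86:5516  87:9601
  88:1475  89:6595  90:2453  91:12341  92:4500  93:810  94:10273  95:8685
  96:5361  97:10839  98:4736  99:4397  100:1551  101:26  102:6081  103:5905
  104:12456  105:723  106:6966  107:9862  108:11396  109:3064  110:9666  111:10348
  112:2369
Giant step factor: 12406^(-113) ≡ 2388 (mod 12659).
Scan 7130·2388^i mod 12659 for i = 0, 1, …:
  i=0: 7130   i=1: 85   i=2: 436   i=3: 3130
  i=4: 5630   i=5: 582   i=6: 9985   i=7: 7283
  i=8: 10997   i=9: 6070     …   i=32: 3710
  i=33: 10839
Match at i=33, j=97: n = 33·113 + 97 = 3826.

3826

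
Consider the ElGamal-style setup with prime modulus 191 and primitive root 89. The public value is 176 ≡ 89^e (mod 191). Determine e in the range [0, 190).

117

Baby-step giant-step with m = ceil(sqrt(190)) = 14.
Baby table (89^j mod 191 for j=0..13):
  0:1  1:89  2:90  3:179  4:78  5:66  6:144  7:19
  8:163  9:182  10:154  11:145  12:108  13:62
Giant step factor: 89^(-14) ≡ 100 (mod 191).
Scan 176·100^i mod 191 for i = 0, 1, …:
  i=0: 176   i=1: 28   i=2: 126   i=3: 185
  i=4: 164   i=5: 165   i=6: 74   i=7: 142
  i=8: 66
Match at i=8, j=5: e = 8·14 + 5 = 117.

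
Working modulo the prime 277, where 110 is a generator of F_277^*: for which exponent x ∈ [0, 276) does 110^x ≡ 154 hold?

Baby-step giant-step with m = ceil(sqrt(276)) = 17.
Baby table (110^j mod 277 for j=0..16):
  0:1  1:110  2:189  3:15  4:265  5:65  6:225  7:97
  8:144  9:51  10:70  11:221  12:211  13:219  14:268  15:118
  16:238
Giant step factor: 110^(-17) ≡ 119 (mod 277).
Scan 154·119^i mod 277 for i = 0, 1, …:
  i=0: 154   i=1: 44   i=2: 250   i=3: 111
  i=4: 190   i=5: 173   i=6: 89   i=7: 65
Match at i=7, j=5: x = 7·17 + 5 = 124.

124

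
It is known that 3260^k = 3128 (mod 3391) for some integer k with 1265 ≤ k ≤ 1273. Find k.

1268

Compute 3260^1265 mod 3391 = 1025, then multiply by 3260 repeatedly:
  3260^1265=1025  3260^1266=1365  3260^1267=908  3260^1268=3128
Found 3128 at exponent 1268.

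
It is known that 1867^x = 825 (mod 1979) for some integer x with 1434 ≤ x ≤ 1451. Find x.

1436

Compute 1867^1434 mod 1979 = 16, then multiply by 1867 repeatedly:
  1867^1434=16  1867^1435=187  1867^1436=825
Found 825 at exponent 1436.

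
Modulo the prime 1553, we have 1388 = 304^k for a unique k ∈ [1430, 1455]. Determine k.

1435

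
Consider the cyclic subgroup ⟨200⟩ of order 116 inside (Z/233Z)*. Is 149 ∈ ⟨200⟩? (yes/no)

no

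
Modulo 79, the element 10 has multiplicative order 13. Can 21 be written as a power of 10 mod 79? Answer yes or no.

⟨10⟩ has order 13; its elements mod 79 are {1, 8, 10, 18, 21, 22, 38, 46, 52, 62, 64, 65, 67}.
21 is in this set.

yes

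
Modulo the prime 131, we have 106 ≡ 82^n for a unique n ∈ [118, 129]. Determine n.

121

Compute 82^118 mod 131 = 38, then multiply by 82 repeatedly:
  82^118=38  82^119=103  82^120=62  82^121=106
Found 106 at exponent 121.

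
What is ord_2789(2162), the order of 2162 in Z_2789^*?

2788

The order of 2162 must divide p − 1 = 2788 = 2^2 · 17 · 41.
Divisors: 1, 2, 4, 17, 34, 41, 68, 82, 164, 697, 1394, 2788.
Check each in increasing order: 2162^1 ≡ 2162;  2162^2 ≡ 2669;  2162^4 ≡ 455;  2162^17 ≡ 1777;  2162^34 ≡ 581;  2162^41 ≡ 1543;  2162^68 ≡ 92;  2162^82 ≡ 1832;  2162^164 ≡ 1057;  2162^697 ≡ 167;  2162^1394 ≡ 2788;  2162^2788 ≡ 1.
Smallest exponent giving 1 is 2788.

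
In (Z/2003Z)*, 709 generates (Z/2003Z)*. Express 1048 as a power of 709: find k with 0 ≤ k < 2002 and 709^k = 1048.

1256

Baby-step giant-step with m = ceil(sqrt(2002)) = 45.
Baby table (709^j mod 2003 for j=0..44):
  0:1  1:709  2:1931  3:1030  4:1178  5:1954  6:1313  7:1525
  8:1608  9:365  10:398  11:1762  12:1389  13:1328  14:142  15:528
  16:1794  17:41  18:1027  19:1054  20:167  21:226  22:1997  23:1755
  24:432  25:1832  26:944  27:294  28:134  29:865  30:367  31:1816
  32:1618  33:1446  34:1681  35:44  36:1151  37:838  38:1254  39:1757
  40:1850  41:1688  42:1001  43:647  44:36
Giant step factor: 709^(-45) ≡ 1019 (mod 2003).
Scan 1048·1019^i mod 2003 for i = 0, 1, …:
  i=0: 1048   i=1: 313   i=2: 470   i=3: 213
  i=4: 723   i=5: 1636   i=6: 588   i=7: 275
  i=8: 1808   i=9: 1595     …   i=26: 1985
  i=27: 1688
Match at i=27, j=41: k = 27·45 + 41 = 1256.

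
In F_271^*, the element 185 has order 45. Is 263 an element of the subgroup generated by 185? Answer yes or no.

no

263 ∈ ⟨185⟩ iff 263^45 ≡ 1 (mod 271), since |⟨185⟩| = 45.
263^45 mod 271 = 270.
Since 270 ≠ 1, 263 does not lie in the subgroup.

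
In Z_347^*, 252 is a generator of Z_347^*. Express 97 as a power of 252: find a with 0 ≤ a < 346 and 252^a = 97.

275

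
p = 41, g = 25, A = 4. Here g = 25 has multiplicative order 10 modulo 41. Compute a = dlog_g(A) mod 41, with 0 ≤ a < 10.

3

Successive powers of 25 modulo 41:
  25^0=1  25^1=25  25^2=10  25^3=4
So 25^3 ≡ 4 (mod 41), giving a = 3.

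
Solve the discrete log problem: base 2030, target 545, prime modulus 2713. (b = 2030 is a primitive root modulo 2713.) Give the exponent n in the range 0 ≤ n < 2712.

2431

Baby-step giant-step with m = ceil(sqrt(2712)) = 53.
Baby table (2030^j mod 2713 for j=0..52):
  0:1  1:2030  2:2566  3:20  4:2618  5:2486  6:400  7:813
  8:886  9:2574  10:2695  11:1442  12:2646  13:2353  14:1710  15:1373
  16:939  17:1644  18:330  19:2502  20:324  21:1174  22:1206  23:1054
  24:1776  25:2416  26:2089  27:251  28:2199  29:1085  30:2307  31:572
  32:2709  33:19  34:588  35:2633  36:380  37:908  38:1113  39:2174
  40:1882  41:556  42:72  43:2371  44:268  45:1440  46:1299  47:2647
  48:1670  49:1563  50:1393  51:844  52:1417
Giant step factor: 2030^(-53) ≡ 2464 (mod 2713).
Scan 545·2464^i mod 2713 for i = 0, 1, …:
  i=0: 545   i=1: 2658   i=2: 130   i=3: 186
  i=4: 2520   i=5: 1936   i=6: 850   i=7: 2677
  i=8: 825   i=9: 763     …   i=44: 1433
  i=45: 1299
Match at i=45, j=46: n = 45·53 + 46 = 2431.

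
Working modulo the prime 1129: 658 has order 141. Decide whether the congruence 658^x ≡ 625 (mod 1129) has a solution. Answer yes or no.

625 ∈ ⟨658⟩ iff 625^141 ≡ 1 (mod 1129), since |⟨658⟩| = 141.
625^141 mod 1129 = 1.
Since 1 = 1, 625 lies in the subgroup.

yes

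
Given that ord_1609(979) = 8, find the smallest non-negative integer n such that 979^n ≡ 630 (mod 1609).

5

Successive powers of 979 modulo 1609:
  979^0=1  979^1=979  979^2=1086  979^3=1254  979^4=1608  979^5=630
So 979^5 ≡ 630 (mod 1609), giving n = 5.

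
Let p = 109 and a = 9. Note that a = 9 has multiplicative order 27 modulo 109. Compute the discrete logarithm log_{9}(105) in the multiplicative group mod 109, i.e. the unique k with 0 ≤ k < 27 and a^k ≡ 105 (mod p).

Successive powers of 9 modulo 109:
  9^0=1  9^1=9  9^2=81  9^3=75  9^4=21  9^5=80
  9^6=66  9^7=49  9^8=5  9^9=45  9^10=78  9^11=48
  9^12=105
So 9^12 ≡ 105 (mod 109), giving k = 12.

12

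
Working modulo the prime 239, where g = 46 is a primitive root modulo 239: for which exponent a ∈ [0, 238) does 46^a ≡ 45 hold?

100

Baby-step giant-step with m = ceil(sqrt(238)) = 16.
Baby table (46^j mod 239 for j=0..15):
  0:1  1:46  2:204  3:63  4:30  5:185  6:145  7:217
  8:183  9:53  10:48  11:57  12:232  13:156  14:6  15:37
Giant step factor: 46^(-16) ≡ 33 (mod 239).
Scan 45·33^i mod 239 for i = 0, 1, …:
  i=0: 45   i=1: 51   i=2: 10   i=3: 91
  i=4: 135   i=5: 153   i=6: 30
Match at i=6, j=4: a = 6·16 + 4 = 100.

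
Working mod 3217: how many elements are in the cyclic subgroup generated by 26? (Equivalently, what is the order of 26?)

The order of 26 must divide p − 1 = 3216 = 2^4 · 3 · 67.
Divisors: 1, 2, 3, 4, 6, 8, 12, 16, 24, 48, 67, 134, 201, 268, 402, 536, 804, 1072, 1608, 3216.
Check each in increasing order: 26^1 ≡ 26;  26^2 ≡ 676;  26^3 ≡ 1491;  26^4 ≡ 162;  26^6 ≡ 134;  26^8 ≡ 508;  26^12 ≡ 1871;  26^16 ≡ 704;  26^24 ≡ 545;  26^48 ≡ 1061;  26^67 ≡ 274;  26^134 ≡ 1085;  26^201 ≡ 1326;  26^268 ≡ 3020;  26^402 ≡ 1794;  26^536 ≡ 205;  26^804 ≡ 1436;  26^1072 ≡ 204;  26^1608 ≡ 3216;  26^3216 ≡ 1.
Smallest exponent giving 1 is 3216.

3216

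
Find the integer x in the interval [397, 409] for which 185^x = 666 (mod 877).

Compute 185^397 mod 877 = 694, then multiply by 185 repeatedly:
  185^397=694  185^398=348  185^399=359  185^400=640  185^401=5
  185^402=48  185^403=110  185^404=179  185^405=666
Found 666 at exponent 405.

405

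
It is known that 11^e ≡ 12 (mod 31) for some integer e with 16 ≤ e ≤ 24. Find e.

Compute 11^16 mod 31 = 20, then multiply by 11 repeatedly:
  11^16=20  11^17=3  11^18=2  11^19=22  11^20=25
  11^21=27  11^22=18  11^23=12
Found 12 at exponent 23.

23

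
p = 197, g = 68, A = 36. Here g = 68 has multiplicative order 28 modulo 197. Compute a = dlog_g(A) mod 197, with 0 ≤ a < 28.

12

Successive powers of 68 modulo 197:
  68^0=1  68^1=68  68^2=93  68^3=20  68^4=178  68^5=87
  68^6=6  68^7=14  68^8=164  68^9=120  68^10=83  68^11=128
  68^12=36
So 68^12 ≡ 36 (mod 197), giving a = 12.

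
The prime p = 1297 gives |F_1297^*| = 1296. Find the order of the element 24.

The order of 24 must divide p − 1 = 1296 = 2^4 · 3^4.
Divisors: 1, 2, 3, 4, 6, 8, 9, 12, 16, 18, 24, 27, 36, 48, 54, 72, 81, 108, 144, 162, 216, 324, 432, 648, 1296.
Check each in increasing order: 24^1 ≡ 24;  24^2 ≡ 576;  24^3 ≡ 854;  24^4 ≡ 1041;  24^6 ≡ 402;  24^8 ≡ 686;  24^9 ≡ 900;  24^12 ≡ 776;  24^16 ≡ 1082;  24^18 ≡ 672;  24^24 ≡ 368;  24^27 ≡ 398;  24^36 ≡ 228;  24^48 ≡ 536;  24^54 ≡ 170;  24^72 ≡ 104;  24^81 ≡ 216;  24^108 ≡ 366;  24^144 ≡ 440;  24^162 ≡ 1261;  24^216 ≡ 365;  24^324 ≡ 1296;  24^432 ≡ 931;  24^648 ≡ 1.
Smallest exponent giving 1 is 648.

648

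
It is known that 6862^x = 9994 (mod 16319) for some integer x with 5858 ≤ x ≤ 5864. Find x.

Compute 6862^5858 mod 16319 = 15137, then multiply by 6862 repeatedly:
  6862^5858=15137  6862^5859=15978  6862^5860=9994
Found 9994 at exponent 5860.

5860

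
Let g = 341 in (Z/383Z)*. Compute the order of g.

382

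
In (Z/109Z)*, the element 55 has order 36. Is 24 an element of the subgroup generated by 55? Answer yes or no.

no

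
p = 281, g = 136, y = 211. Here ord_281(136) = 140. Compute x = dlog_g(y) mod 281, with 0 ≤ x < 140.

124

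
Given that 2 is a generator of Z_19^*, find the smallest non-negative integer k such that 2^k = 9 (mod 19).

Successive powers of 2 modulo 19:
  2^0=1  2^1=2  2^2=4  2^3=8  2^4=16  2^5=13
  2^6=7  2^7=14  2^8=9
So 2^8 ≡ 9 (mod 19), giving k = 8.

8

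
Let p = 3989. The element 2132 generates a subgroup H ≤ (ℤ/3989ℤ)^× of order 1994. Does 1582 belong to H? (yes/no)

no

1582 ∈ ⟨2132⟩ iff 1582^1994 ≡ 1 (mod 3989), since |⟨2132⟩| = 1994.
1582^1994 mod 3989 = 3988.
Since 3988 ≠ 1, 1582 does not lie in the subgroup.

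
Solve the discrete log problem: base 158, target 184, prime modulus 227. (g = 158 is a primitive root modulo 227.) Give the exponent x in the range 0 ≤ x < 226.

129

Baby-step giant-step with m = ceil(sqrt(226)) = 16.
Baby table (158^j mod 227 for j=0..15):
  0:1  1:158  2:221  3:187  4:36  5:13  6:11  7:149
  8:161  9:14  10:169  11:143  12:121  13:50  14:182  15:154
Giant step factor: 158^(-16) ≡ 132 (mod 227).
Scan 184·132^i mod 227 for i = 0, 1, …:
  i=0: 184   i=1: 226   i=2: 95   i=3: 55
  i=4: 223   i=5: 153   i=6: 220   i=7: 211
  i=8: 158
Match at i=8, j=1: x = 8·16 + 1 = 129.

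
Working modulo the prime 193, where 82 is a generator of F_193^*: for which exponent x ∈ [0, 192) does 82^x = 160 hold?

3

Baby-step giant-step with m = ceil(sqrt(192)) = 14.
Baby table (82^j mod 193 for j=0..13):
  0:1  1:82  2:162  3:160  4:189  5:58  6:124  7:132
  8:16  9:154  10:83  11:51  12:129  13:156
Giant step factor: 82^(-14) ≡ 168 (mod 193).
Scan 160·168^i mod 193 for i = 0, 1, …:
  i=0: 160
Match at i=0, j=3: x = 0·14 + 3 = 3.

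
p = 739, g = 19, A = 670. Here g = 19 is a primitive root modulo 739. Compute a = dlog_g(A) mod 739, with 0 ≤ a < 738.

13

Baby-step giant-step with m = ceil(sqrt(738)) = 28.
Baby table (19^j mod 739 for j=0..27):
  0:1  1:19  2:361  3:208  4:257  5:449  6:402  7:248
  8:278  9:109  10:593  11:182  12:502  13:670  14:167  15:217
  16:428  17:3  18:57  19:344  20:624  21:32  22:608  23:467
  24:5  25:95  26:327  27:301
Giant step factor: 19^(-28) ≡ 291 (mod 739).
Scan 670·291^i mod 739 for i = 0, 1, …:
  i=0: 670
Match at i=0, j=13: a = 0·28 + 13 = 13.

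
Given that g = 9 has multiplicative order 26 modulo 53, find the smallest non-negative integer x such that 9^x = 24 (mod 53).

22

Successive powers of 9 modulo 53:
  9^0=1  9^1=9  9^2=28  9^3=40  9^4=42  9^5=7
  9^6=10  9^7=37  9^8=15  9^9=29  9^10=49  9^11=17
  9^12=47  9^13=52  9^14=44  9^15=25  9^16=13  9^17=11
  9^18=46  9^19=43  9^20=16  9^21=38  9^22=24
So 9^22 ≡ 24 (mod 53), giving x = 22.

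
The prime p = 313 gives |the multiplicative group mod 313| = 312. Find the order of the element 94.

312

The order of 94 must divide p − 1 = 312 = 2^3 · 3 · 13.
Divisors: 1, 2, 3, 4, 6, 8, 12, 13, 24, 26, 39, 52, 78, 104, 156, 312.
Check each in increasing order: 94^1 ≡ 94;  94^2 ≡ 72;  94^3 ≡ 195;  94^4 ≡ 176;  94^6 ≡ 152;  94^8 ≡ 302;  94^12 ≡ 255;  94^13 ≡ 182;  94^24 ≡ 234;  94^26 ≡ 259;  94^39 ≡ 188;  94^52 ≡ 99;  94^78 ≡ 288;  94^104 ≡ 98;  94^156 ≡ 312;  94^312 ≡ 1.
Smallest exponent giving 1 is 312.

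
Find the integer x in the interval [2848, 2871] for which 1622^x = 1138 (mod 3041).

Compute 1622^2848 mod 3041 = 493, then multiply by 1622 repeatedly:
  1622^2848=493  1622^2849=2904  1622^2850=2820  1622^2851=376  1622^2852=1672
  1622^2853=2453  1622^2854=1138
Found 1138 at exponent 2854.

2854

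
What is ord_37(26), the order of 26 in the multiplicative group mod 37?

3

The order of 26 must divide p − 1 = 36 = 2^2 · 3^2.
Divisors: 1, 2, 3, 4, 6, 9, 12, 18, 36.
Check each in increasing order: 26^1 ≡ 26;  26^2 ≡ 10;  26^3 ≡ 1.
Smallest exponent giving 1 is 3.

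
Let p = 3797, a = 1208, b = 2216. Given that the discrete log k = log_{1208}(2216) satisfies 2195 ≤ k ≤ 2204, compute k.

Compute 1208^2195 mod 3797 = 3192, then multiply by 1208 repeatedly:
  1208^2195=3192  1208^2196=1981  1208^2197=938  1208^2198=1598  1208^2199=1508
  1208^2200=2901  1208^2201=3574  1208^2202=203  1208^2203=2216
Found 2216 at exponent 2203.

2203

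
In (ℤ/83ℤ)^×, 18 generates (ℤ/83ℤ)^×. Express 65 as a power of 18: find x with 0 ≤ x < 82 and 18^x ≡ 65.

42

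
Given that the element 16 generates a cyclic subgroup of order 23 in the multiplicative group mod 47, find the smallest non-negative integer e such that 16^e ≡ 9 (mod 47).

Successive powers of 16 modulo 47:
  16^0=1  16^1=16  16^2=21  16^3=7  16^4=18  16^5=6
  16^6=2  16^7=32  16^8=42  16^9=14  16^10=36  16^11=12
  16^12=4  16^13=17  16^14=37  16^15=28  16^16=25  16^17=24
  16^18=8  16^19=34  16^20=27  16^21=9
So 16^21 ≡ 9 (mod 47), giving e = 21.

21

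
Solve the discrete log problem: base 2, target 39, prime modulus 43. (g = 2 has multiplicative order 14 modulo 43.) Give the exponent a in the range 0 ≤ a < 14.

9

Successive powers of 2 modulo 43:
  2^0=1  2^1=2  2^2=4  2^3=8  2^4=16  2^5=32
  2^6=21  2^7=42  2^8=41  2^9=39
So 2^9 ≡ 39 (mod 43), giving a = 9.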